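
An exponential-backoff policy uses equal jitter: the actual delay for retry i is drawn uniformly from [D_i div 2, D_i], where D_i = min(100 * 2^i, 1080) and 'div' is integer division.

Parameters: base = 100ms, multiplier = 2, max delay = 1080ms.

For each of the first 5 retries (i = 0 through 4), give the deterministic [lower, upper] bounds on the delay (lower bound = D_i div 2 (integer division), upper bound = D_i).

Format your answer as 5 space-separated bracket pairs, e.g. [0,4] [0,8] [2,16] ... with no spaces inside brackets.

Computing bounds per retry:
  i=0: D_i=min(100*2^0,1080)=100, bounds=[50,100]
  i=1: D_i=min(100*2^1,1080)=200, bounds=[100,200]
  i=2: D_i=min(100*2^2,1080)=400, bounds=[200,400]
  i=3: D_i=min(100*2^3,1080)=800, bounds=[400,800]
  i=4: D_i=min(100*2^4,1080)=1080, bounds=[540,1080]

Answer: [50,100] [100,200] [200,400] [400,800] [540,1080]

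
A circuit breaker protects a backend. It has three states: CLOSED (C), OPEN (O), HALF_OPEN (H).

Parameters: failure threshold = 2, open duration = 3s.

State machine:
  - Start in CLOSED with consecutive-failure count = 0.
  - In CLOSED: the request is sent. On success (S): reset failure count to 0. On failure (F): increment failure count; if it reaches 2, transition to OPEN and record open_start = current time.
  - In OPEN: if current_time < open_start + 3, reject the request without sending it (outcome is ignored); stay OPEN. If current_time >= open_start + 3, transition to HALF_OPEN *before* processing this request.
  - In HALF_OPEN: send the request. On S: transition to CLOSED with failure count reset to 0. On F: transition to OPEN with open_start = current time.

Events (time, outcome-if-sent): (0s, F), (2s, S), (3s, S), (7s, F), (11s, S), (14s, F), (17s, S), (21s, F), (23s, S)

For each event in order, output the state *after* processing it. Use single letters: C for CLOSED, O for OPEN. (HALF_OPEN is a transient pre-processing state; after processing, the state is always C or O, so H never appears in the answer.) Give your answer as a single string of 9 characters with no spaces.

State after each event:
  event#1 t=0s outcome=F: state=CLOSED
  event#2 t=2s outcome=S: state=CLOSED
  event#3 t=3s outcome=S: state=CLOSED
  event#4 t=7s outcome=F: state=CLOSED
  event#5 t=11s outcome=S: state=CLOSED
  event#6 t=14s outcome=F: state=CLOSED
  event#7 t=17s outcome=S: state=CLOSED
  event#8 t=21s outcome=F: state=CLOSED
  event#9 t=23s outcome=S: state=CLOSED

Answer: CCCCCCCCC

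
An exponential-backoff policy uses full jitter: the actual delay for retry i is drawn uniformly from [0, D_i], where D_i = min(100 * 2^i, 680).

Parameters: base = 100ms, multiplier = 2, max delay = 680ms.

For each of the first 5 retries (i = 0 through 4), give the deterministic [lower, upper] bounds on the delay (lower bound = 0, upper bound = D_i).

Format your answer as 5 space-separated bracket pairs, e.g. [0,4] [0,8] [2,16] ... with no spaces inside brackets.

Answer: [0,100] [0,200] [0,400] [0,680] [0,680]

Derivation:
Computing bounds per retry:
  i=0: D_i=min(100*2^0,680)=100, bounds=[0,100]
  i=1: D_i=min(100*2^1,680)=200, bounds=[0,200]
  i=2: D_i=min(100*2^2,680)=400, bounds=[0,400]
  i=3: D_i=min(100*2^3,680)=680, bounds=[0,680]
  i=4: D_i=min(100*2^4,680)=680, bounds=[0,680]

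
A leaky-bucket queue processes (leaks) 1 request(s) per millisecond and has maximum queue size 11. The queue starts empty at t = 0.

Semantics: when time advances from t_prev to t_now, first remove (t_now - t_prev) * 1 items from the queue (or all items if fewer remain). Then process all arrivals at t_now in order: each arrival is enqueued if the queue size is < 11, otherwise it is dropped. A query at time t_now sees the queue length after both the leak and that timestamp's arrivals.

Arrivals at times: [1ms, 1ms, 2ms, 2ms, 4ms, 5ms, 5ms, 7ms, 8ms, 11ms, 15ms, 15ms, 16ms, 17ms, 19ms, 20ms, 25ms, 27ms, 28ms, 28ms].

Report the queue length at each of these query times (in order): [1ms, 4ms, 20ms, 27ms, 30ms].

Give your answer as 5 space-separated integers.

Answer: 2 2 1 1 0

Derivation:
Queue lengths at query times:
  query t=1ms: backlog = 2
  query t=4ms: backlog = 2
  query t=20ms: backlog = 1
  query t=27ms: backlog = 1
  query t=30ms: backlog = 0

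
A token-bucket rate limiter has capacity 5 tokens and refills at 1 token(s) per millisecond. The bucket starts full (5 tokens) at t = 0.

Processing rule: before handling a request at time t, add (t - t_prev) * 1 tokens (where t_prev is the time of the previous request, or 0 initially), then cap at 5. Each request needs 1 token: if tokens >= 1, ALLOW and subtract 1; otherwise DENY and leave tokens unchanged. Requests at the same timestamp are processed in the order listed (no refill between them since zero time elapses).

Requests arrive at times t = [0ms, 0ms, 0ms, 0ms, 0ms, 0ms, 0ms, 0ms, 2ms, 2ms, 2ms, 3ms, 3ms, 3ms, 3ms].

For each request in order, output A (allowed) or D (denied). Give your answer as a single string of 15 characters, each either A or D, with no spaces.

Simulating step by step:
  req#1 t=0ms: ALLOW
  req#2 t=0ms: ALLOW
  req#3 t=0ms: ALLOW
  req#4 t=0ms: ALLOW
  req#5 t=0ms: ALLOW
  req#6 t=0ms: DENY
  req#7 t=0ms: DENY
  req#8 t=0ms: DENY
  req#9 t=2ms: ALLOW
  req#10 t=2ms: ALLOW
  req#11 t=2ms: DENY
  req#12 t=3ms: ALLOW
  req#13 t=3ms: DENY
  req#14 t=3ms: DENY
  req#15 t=3ms: DENY

Answer: AAAAADDDAADADDD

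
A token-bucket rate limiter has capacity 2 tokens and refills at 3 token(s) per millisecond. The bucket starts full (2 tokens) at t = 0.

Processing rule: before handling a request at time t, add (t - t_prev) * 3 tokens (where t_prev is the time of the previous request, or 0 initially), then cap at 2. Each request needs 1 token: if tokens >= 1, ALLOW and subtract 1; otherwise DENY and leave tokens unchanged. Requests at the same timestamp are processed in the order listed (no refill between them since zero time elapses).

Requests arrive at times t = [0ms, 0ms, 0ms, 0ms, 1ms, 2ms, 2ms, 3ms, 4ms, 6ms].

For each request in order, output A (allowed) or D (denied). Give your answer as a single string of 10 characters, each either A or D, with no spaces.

Simulating step by step:
  req#1 t=0ms: ALLOW
  req#2 t=0ms: ALLOW
  req#3 t=0ms: DENY
  req#4 t=0ms: DENY
  req#5 t=1ms: ALLOW
  req#6 t=2ms: ALLOW
  req#7 t=2ms: ALLOW
  req#8 t=3ms: ALLOW
  req#9 t=4ms: ALLOW
  req#10 t=6ms: ALLOW

Answer: AADDAAAAAA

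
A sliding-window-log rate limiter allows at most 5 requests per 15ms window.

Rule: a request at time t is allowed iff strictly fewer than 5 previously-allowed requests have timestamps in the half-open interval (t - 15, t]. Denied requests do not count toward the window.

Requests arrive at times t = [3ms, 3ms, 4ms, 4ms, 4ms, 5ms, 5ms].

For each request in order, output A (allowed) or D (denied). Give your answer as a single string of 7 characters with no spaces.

Answer: AAAAADD

Derivation:
Tracking allowed requests in the window:
  req#1 t=3ms: ALLOW
  req#2 t=3ms: ALLOW
  req#3 t=4ms: ALLOW
  req#4 t=4ms: ALLOW
  req#5 t=4ms: ALLOW
  req#6 t=5ms: DENY
  req#7 t=5ms: DENY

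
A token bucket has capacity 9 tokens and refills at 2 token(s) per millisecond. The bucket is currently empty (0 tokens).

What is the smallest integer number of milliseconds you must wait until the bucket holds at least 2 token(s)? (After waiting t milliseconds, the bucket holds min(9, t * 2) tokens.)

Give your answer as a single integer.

Answer: 1

Derivation:
Need t * 2 >= 2, so t >= 2/2.
Smallest integer t = ceil(2/2) = 1.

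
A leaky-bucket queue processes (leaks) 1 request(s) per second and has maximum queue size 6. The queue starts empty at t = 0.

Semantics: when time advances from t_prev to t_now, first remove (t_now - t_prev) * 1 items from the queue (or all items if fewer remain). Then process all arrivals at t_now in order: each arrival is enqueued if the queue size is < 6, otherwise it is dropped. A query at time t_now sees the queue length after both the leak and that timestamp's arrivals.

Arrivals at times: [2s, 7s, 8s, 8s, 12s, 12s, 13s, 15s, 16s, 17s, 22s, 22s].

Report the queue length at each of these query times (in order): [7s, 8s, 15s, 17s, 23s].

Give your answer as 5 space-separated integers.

Queue lengths at query times:
  query t=7s: backlog = 1
  query t=8s: backlog = 2
  query t=15s: backlog = 1
  query t=17s: backlog = 1
  query t=23s: backlog = 1

Answer: 1 2 1 1 1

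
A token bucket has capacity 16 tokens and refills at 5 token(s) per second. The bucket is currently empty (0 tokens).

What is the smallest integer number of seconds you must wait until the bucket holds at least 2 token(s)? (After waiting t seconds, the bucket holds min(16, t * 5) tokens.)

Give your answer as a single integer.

Need t * 5 >= 2, so t >= 2/5.
Smallest integer t = ceil(2/5) = 1.

Answer: 1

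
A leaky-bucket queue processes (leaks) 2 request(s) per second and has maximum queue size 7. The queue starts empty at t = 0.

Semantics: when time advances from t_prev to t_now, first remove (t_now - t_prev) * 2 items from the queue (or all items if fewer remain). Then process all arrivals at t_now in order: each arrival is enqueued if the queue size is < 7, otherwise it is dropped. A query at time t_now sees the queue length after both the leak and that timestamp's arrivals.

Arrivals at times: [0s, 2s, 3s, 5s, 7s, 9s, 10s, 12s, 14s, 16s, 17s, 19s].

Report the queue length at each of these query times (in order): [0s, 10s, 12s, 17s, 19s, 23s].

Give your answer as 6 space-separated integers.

Queue lengths at query times:
  query t=0s: backlog = 1
  query t=10s: backlog = 1
  query t=12s: backlog = 1
  query t=17s: backlog = 1
  query t=19s: backlog = 1
  query t=23s: backlog = 0

Answer: 1 1 1 1 1 0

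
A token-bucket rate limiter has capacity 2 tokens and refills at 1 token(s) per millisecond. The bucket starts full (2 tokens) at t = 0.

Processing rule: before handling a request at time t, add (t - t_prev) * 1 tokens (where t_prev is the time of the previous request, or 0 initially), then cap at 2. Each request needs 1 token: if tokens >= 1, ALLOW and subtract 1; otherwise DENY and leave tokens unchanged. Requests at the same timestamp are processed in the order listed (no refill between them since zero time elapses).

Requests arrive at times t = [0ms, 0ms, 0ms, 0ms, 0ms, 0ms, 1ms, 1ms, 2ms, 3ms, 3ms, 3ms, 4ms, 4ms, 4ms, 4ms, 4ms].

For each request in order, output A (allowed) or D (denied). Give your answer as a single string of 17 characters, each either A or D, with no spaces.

Simulating step by step:
  req#1 t=0ms: ALLOW
  req#2 t=0ms: ALLOW
  req#3 t=0ms: DENY
  req#4 t=0ms: DENY
  req#5 t=0ms: DENY
  req#6 t=0ms: DENY
  req#7 t=1ms: ALLOW
  req#8 t=1ms: DENY
  req#9 t=2ms: ALLOW
  req#10 t=3ms: ALLOW
  req#11 t=3ms: DENY
  req#12 t=3ms: DENY
  req#13 t=4ms: ALLOW
  req#14 t=4ms: DENY
  req#15 t=4ms: DENY
  req#16 t=4ms: DENY
  req#17 t=4ms: DENY

Answer: AADDDDADAADDADDDD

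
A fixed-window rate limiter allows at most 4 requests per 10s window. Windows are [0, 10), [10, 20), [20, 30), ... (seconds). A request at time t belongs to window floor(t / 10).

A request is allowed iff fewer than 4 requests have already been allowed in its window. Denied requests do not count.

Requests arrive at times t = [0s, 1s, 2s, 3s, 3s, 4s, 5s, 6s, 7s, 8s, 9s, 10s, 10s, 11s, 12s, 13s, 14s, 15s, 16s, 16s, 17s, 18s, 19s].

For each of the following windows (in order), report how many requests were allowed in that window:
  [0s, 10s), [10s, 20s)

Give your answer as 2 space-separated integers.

Answer: 4 4

Derivation:
Processing requests:
  req#1 t=0s (window 0): ALLOW
  req#2 t=1s (window 0): ALLOW
  req#3 t=2s (window 0): ALLOW
  req#4 t=3s (window 0): ALLOW
  req#5 t=3s (window 0): DENY
  req#6 t=4s (window 0): DENY
  req#7 t=5s (window 0): DENY
  req#8 t=6s (window 0): DENY
  req#9 t=7s (window 0): DENY
  req#10 t=8s (window 0): DENY
  req#11 t=9s (window 0): DENY
  req#12 t=10s (window 1): ALLOW
  req#13 t=10s (window 1): ALLOW
  req#14 t=11s (window 1): ALLOW
  req#15 t=12s (window 1): ALLOW
  req#16 t=13s (window 1): DENY
  req#17 t=14s (window 1): DENY
  req#18 t=15s (window 1): DENY
  req#19 t=16s (window 1): DENY
  req#20 t=16s (window 1): DENY
  req#21 t=17s (window 1): DENY
  req#22 t=18s (window 1): DENY
  req#23 t=19s (window 1): DENY

Allowed counts by window: 4 4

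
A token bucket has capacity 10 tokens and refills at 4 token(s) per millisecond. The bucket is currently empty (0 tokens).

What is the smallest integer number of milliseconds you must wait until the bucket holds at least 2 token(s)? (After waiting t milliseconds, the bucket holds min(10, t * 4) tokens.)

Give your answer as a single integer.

Answer: 1

Derivation:
Need t * 4 >= 2, so t >= 2/4.
Smallest integer t = ceil(2/4) = 1.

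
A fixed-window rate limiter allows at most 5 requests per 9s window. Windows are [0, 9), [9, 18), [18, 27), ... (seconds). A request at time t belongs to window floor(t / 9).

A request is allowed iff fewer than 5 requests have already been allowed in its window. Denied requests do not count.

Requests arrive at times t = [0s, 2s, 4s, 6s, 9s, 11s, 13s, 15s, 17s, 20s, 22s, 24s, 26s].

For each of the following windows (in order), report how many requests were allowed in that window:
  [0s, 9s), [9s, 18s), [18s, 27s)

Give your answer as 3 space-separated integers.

Processing requests:
  req#1 t=0s (window 0): ALLOW
  req#2 t=2s (window 0): ALLOW
  req#3 t=4s (window 0): ALLOW
  req#4 t=6s (window 0): ALLOW
  req#5 t=9s (window 1): ALLOW
  req#6 t=11s (window 1): ALLOW
  req#7 t=13s (window 1): ALLOW
  req#8 t=15s (window 1): ALLOW
  req#9 t=17s (window 1): ALLOW
  req#10 t=20s (window 2): ALLOW
  req#11 t=22s (window 2): ALLOW
  req#12 t=24s (window 2): ALLOW
  req#13 t=26s (window 2): ALLOW

Allowed counts by window: 4 5 4

Answer: 4 5 4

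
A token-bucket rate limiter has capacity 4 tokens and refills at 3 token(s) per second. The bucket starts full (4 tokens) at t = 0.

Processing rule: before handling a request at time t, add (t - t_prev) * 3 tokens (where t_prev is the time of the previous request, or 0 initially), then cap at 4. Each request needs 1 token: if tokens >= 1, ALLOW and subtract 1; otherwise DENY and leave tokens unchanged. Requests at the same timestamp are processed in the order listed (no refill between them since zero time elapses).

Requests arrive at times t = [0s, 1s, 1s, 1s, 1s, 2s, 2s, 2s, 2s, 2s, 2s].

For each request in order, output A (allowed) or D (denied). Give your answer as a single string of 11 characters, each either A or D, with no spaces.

Simulating step by step:
  req#1 t=0s: ALLOW
  req#2 t=1s: ALLOW
  req#3 t=1s: ALLOW
  req#4 t=1s: ALLOW
  req#5 t=1s: ALLOW
  req#6 t=2s: ALLOW
  req#7 t=2s: ALLOW
  req#8 t=2s: ALLOW
  req#9 t=2s: DENY
  req#10 t=2s: DENY
  req#11 t=2s: DENY

Answer: AAAAAAAADDD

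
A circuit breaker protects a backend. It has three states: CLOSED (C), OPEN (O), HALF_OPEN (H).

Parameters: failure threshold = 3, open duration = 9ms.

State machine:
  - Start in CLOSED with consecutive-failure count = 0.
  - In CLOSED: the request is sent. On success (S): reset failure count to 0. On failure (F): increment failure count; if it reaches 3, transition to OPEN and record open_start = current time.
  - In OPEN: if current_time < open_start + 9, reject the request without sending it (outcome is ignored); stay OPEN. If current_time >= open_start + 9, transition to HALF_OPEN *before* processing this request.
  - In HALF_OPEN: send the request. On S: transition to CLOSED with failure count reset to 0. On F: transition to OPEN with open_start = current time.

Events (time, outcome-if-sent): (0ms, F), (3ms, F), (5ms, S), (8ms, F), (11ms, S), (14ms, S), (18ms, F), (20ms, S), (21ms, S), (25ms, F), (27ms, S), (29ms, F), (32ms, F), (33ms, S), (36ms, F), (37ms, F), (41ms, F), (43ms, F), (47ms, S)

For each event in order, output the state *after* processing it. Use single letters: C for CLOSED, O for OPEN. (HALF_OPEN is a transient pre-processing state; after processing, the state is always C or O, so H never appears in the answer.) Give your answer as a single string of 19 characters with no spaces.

State after each event:
  event#1 t=0ms outcome=F: state=CLOSED
  event#2 t=3ms outcome=F: state=CLOSED
  event#3 t=5ms outcome=S: state=CLOSED
  event#4 t=8ms outcome=F: state=CLOSED
  event#5 t=11ms outcome=S: state=CLOSED
  event#6 t=14ms outcome=S: state=CLOSED
  event#7 t=18ms outcome=F: state=CLOSED
  event#8 t=20ms outcome=S: state=CLOSED
  event#9 t=21ms outcome=S: state=CLOSED
  event#10 t=25ms outcome=F: state=CLOSED
  event#11 t=27ms outcome=S: state=CLOSED
  event#12 t=29ms outcome=F: state=CLOSED
  event#13 t=32ms outcome=F: state=CLOSED
  event#14 t=33ms outcome=S: state=CLOSED
  event#15 t=36ms outcome=F: state=CLOSED
  event#16 t=37ms outcome=F: state=CLOSED
  event#17 t=41ms outcome=F: state=OPEN
  event#18 t=43ms outcome=F: state=OPEN
  event#19 t=47ms outcome=S: state=OPEN

Answer: CCCCCCCCCCCCCCCCOOO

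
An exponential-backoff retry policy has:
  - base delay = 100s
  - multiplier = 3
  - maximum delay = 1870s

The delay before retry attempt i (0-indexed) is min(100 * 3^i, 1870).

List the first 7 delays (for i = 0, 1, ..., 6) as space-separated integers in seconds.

Computing each delay:
  i=0: min(100*3^0, 1870) = 100
  i=1: min(100*3^1, 1870) = 300
  i=2: min(100*3^2, 1870) = 900
  i=3: min(100*3^3, 1870) = 1870
  i=4: min(100*3^4, 1870) = 1870
  i=5: min(100*3^5, 1870) = 1870
  i=6: min(100*3^6, 1870) = 1870

Answer: 100 300 900 1870 1870 1870 1870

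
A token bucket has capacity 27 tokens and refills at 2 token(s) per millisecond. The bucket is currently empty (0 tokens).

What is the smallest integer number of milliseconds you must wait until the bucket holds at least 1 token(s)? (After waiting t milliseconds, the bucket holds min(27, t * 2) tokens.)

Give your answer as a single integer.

Need t * 2 >= 1, so t >= 1/2.
Smallest integer t = ceil(1/2) = 1.

Answer: 1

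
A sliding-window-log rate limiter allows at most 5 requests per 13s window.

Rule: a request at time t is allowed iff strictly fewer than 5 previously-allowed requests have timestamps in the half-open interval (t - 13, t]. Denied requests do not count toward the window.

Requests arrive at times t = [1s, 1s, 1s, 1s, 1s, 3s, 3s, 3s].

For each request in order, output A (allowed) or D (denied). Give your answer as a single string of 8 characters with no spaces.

Tracking allowed requests in the window:
  req#1 t=1s: ALLOW
  req#2 t=1s: ALLOW
  req#3 t=1s: ALLOW
  req#4 t=1s: ALLOW
  req#5 t=1s: ALLOW
  req#6 t=3s: DENY
  req#7 t=3s: DENY
  req#8 t=3s: DENY

Answer: AAAAADDD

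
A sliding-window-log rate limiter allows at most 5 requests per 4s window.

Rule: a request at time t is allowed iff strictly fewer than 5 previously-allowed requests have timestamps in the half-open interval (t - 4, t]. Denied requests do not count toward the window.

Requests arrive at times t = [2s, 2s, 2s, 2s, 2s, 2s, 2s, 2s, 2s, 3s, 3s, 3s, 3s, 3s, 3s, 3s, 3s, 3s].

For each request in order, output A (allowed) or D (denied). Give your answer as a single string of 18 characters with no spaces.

Answer: AAAAADDDDDDDDDDDDD

Derivation:
Tracking allowed requests in the window:
  req#1 t=2s: ALLOW
  req#2 t=2s: ALLOW
  req#3 t=2s: ALLOW
  req#4 t=2s: ALLOW
  req#5 t=2s: ALLOW
  req#6 t=2s: DENY
  req#7 t=2s: DENY
  req#8 t=2s: DENY
  req#9 t=2s: DENY
  req#10 t=3s: DENY
  req#11 t=3s: DENY
  req#12 t=3s: DENY
  req#13 t=3s: DENY
  req#14 t=3s: DENY
  req#15 t=3s: DENY
  req#16 t=3s: DENY
  req#17 t=3s: DENY
  req#18 t=3s: DENY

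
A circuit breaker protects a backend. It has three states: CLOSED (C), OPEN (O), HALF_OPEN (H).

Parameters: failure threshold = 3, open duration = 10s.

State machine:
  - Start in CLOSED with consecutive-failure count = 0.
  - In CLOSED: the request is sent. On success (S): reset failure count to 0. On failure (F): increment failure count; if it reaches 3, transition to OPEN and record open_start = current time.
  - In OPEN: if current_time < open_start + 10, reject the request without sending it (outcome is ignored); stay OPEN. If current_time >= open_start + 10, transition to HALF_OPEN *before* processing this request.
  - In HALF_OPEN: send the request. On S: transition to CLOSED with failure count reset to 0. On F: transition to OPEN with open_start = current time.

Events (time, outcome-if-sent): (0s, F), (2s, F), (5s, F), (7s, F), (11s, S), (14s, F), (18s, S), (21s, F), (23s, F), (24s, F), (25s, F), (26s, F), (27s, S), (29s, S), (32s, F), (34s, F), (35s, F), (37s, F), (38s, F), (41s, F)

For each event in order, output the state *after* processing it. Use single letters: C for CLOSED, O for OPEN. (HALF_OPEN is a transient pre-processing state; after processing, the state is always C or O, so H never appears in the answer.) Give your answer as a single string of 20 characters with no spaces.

State after each event:
  event#1 t=0s outcome=F: state=CLOSED
  event#2 t=2s outcome=F: state=CLOSED
  event#3 t=5s outcome=F: state=OPEN
  event#4 t=7s outcome=F: state=OPEN
  event#5 t=11s outcome=S: state=OPEN
  event#6 t=14s outcome=F: state=OPEN
  event#7 t=18s outcome=S: state=CLOSED
  event#8 t=21s outcome=F: state=CLOSED
  event#9 t=23s outcome=F: state=CLOSED
  event#10 t=24s outcome=F: state=OPEN
  event#11 t=25s outcome=F: state=OPEN
  event#12 t=26s outcome=F: state=OPEN
  event#13 t=27s outcome=S: state=OPEN
  event#14 t=29s outcome=S: state=OPEN
  event#15 t=32s outcome=F: state=OPEN
  event#16 t=34s outcome=F: state=OPEN
  event#17 t=35s outcome=F: state=OPEN
  event#18 t=37s outcome=F: state=OPEN
  event#19 t=38s outcome=F: state=OPEN
  event#20 t=41s outcome=F: state=OPEN

Answer: CCOOOOCCCOOOOOOOOOOO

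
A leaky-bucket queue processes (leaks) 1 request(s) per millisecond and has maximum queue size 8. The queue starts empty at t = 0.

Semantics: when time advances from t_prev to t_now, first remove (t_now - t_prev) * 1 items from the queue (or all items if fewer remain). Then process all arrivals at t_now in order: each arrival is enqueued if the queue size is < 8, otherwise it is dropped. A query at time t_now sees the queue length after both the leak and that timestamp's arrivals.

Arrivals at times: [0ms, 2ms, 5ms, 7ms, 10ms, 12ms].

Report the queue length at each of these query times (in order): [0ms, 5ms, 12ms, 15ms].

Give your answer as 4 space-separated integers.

Queue lengths at query times:
  query t=0ms: backlog = 1
  query t=5ms: backlog = 1
  query t=12ms: backlog = 1
  query t=15ms: backlog = 0

Answer: 1 1 1 0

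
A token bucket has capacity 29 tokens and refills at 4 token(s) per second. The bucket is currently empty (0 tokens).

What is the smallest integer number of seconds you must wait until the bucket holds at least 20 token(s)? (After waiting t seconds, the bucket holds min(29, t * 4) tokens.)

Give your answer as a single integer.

Answer: 5

Derivation:
Need t * 4 >= 20, so t >= 20/4.
Smallest integer t = ceil(20/4) = 5.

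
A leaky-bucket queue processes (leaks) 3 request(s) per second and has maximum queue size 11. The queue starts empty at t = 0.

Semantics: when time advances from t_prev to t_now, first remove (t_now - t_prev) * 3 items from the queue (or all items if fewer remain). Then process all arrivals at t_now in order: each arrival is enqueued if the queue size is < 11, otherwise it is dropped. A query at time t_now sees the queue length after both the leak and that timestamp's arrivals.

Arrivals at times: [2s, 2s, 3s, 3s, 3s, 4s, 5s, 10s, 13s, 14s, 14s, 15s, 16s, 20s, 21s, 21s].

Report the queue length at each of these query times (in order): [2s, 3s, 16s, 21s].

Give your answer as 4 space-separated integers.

Queue lengths at query times:
  query t=2s: backlog = 2
  query t=3s: backlog = 3
  query t=16s: backlog = 1
  query t=21s: backlog = 2

Answer: 2 3 1 2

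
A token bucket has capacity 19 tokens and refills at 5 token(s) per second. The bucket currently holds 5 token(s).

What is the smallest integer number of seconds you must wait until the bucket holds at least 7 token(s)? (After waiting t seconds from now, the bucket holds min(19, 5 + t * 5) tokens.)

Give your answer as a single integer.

Answer: 1

Derivation:
Need 5 + t * 5 >= 7, so t >= 2/5.
Smallest integer t = ceil(2/5) = 1.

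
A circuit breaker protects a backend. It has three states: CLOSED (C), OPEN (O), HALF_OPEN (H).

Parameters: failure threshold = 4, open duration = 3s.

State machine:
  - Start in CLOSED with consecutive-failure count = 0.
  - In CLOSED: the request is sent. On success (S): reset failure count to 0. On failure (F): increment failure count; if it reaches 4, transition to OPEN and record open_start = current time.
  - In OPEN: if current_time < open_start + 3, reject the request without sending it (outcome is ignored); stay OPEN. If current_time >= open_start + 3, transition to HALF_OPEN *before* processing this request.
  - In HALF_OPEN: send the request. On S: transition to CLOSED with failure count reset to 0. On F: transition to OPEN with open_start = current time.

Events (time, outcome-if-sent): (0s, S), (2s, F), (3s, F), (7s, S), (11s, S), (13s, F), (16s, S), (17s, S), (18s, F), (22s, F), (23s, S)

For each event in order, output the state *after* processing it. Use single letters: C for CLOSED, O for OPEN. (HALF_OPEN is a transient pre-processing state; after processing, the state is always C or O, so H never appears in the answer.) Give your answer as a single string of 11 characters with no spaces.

State after each event:
  event#1 t=0s outcome=S: state=CLOSED
  event#2 t=2s outcome=F: state=CLOSED
  event#3 t=3s outcome=F: state=CLOSED
  event#4 t=7s outcome=S: state=CLOSED
  event#5 t=11s outcome=S: state=CLOSED
  event#6 t=13s outcome=F: state=CLOSED
  event#7 t=16s outcome=S: state=CLOSED
  event#8 t=17s outcome=S: state=CLOSED
  event#9 t=18s outcome=F: state=CLOSED
  event#10 t=22s outcome=F: state=CLOSED
  event#11 t=23s outcome=S: state=CLOSED

Answer: CCCCCCCCCCC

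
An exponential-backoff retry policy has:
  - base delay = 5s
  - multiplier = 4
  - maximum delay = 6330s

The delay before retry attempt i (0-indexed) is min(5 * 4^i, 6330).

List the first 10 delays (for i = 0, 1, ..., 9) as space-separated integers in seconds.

Computing each delay:
  i=0: min(5*4^0, 6330) = 5
  i=1: min(5*4^1, 6330) = 20
  i=2: min(5*4^2, 6330) = 80
  i=3: min(5*4^3, 6330) = 320
  i=4: min(5*4^4, 6330) = 1280
  i=5: min(5*4^5, 6330) = 5120
  i=6: min(5*4^6, 6330) = 6330
  i=7: min(5*4^7, 6330) = 6330
  i=8: min(5*4^8, 6330) = 6330
  i=9: min(5*4^9, 6330) = 6330

Answer: 5 20 80 320 1280 5120 6330 6330 6330 6330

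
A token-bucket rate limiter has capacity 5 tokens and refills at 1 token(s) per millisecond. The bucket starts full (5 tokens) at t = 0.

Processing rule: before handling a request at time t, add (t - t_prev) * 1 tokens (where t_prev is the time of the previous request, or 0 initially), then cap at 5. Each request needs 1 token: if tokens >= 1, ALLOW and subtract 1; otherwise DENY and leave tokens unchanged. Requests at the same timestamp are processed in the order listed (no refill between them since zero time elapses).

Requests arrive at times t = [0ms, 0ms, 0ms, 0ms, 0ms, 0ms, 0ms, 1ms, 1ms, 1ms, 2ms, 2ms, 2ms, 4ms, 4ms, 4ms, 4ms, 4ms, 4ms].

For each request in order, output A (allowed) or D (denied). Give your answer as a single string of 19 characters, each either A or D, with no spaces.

Answer: AAAAADDADDADDAADDDD

Derivation:
Simulating step by step:
  req#1 t=0ms: ALLOW
  req#2 t=0ms: ALLOW
  req#3 t=0ms: ALLOW
  req#4 t=0ms: ALLOW
  req#5 t=0ms: ALLOW
  req#6 t=0ms: DENY
  req#7 t=0ms: DENY
  req#8 t=1ms: ALLOW
  req#9 t=1ms: DENY
  req#10 t=1ms: DENY
  req#11 t=2ms: ALLOW
  req#12 t=2ms: DENY
  req#13 t=2ms: DENY
  req#14 t=4ms: ALLOW
  req#15 t=4ms: ALLOW
  req#16 t=4ms: DENY
  req#17 t=4ms: DENY
  req#18 t=4ms: DENY
  req#19 t=4ms: DENY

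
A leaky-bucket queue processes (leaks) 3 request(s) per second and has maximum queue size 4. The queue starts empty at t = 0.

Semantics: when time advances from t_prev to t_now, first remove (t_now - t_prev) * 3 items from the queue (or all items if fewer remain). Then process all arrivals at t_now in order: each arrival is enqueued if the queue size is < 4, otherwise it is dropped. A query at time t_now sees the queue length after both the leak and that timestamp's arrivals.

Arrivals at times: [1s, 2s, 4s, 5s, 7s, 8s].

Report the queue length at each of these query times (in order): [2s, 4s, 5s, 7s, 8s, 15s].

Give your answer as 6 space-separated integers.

Queue lengths at query times:
  query t=2s: backlog = 1
  query t=4s: backlog = 1
  query t=5s: backlog = 1
  query t=7s: backlog = 1
  query t=8s: backlog = 1
  query t=15s: backlog = 0

Answer: 1 1 1 1 1 0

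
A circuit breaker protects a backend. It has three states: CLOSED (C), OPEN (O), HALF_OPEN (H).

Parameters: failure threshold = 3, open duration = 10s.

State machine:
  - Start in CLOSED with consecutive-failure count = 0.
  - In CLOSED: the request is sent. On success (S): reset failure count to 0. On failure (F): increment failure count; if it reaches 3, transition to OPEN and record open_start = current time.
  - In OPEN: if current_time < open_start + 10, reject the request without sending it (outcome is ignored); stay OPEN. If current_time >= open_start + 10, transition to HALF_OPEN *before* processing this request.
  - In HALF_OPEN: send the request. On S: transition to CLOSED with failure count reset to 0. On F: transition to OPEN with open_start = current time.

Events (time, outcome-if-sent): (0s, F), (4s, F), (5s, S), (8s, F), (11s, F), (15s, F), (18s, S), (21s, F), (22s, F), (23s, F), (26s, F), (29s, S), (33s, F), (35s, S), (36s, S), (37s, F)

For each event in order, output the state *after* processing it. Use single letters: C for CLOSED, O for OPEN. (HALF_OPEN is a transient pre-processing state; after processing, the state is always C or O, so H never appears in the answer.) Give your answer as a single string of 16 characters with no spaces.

Answer: CCCCCOOOOOOOOOCC

Derivation:
State after each event:
  event#1 t=0s outcome=F: state=CLOSED
  event#2 t=4s outcome=F: state=CLOSED
  event#3 t=5s outcome=S: state=CLOSED
  event#4 t=8s outcome=F: state=CLOSED
  event#5 t=11s outcome=F: state=CLOSED
  event#6 t=15s outcome=F: state=OPEN
  event#7 t=18s outcome=S: state=OPEN
  event#8 t=21s outcome=F: state=OPEN
  event#9 t=22s outcome=F: state=OPEN
  event#10 t=23s outcome=F: state=OPEN
  event#11 t=26s outcome=F: state=OPEN
  event#12 t=29s outcome=S: state=OPEN
  event#13 t=33s outcome=F: state=OPEN
  event#14 t=35s outcome=S: state=OPEN
  event#15 t=36s outcome=S: state=CLOSED
  event#16 t=37s outcome=F: state=CLOSED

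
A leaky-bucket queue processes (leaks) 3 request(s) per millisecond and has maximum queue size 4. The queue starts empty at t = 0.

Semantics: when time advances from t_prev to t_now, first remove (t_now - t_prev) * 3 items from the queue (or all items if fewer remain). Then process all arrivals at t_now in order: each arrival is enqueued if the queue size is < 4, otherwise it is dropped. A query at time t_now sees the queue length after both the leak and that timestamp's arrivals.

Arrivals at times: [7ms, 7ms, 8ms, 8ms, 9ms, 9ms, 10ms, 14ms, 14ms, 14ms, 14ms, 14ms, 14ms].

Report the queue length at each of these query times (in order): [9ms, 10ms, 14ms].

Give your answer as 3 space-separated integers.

Queue lengths at query times:
  query t=9ms: backlog = 2
  query t=10ms: backlog = 1
  query t=14ms: backlog = 4

Answer: 2 1 4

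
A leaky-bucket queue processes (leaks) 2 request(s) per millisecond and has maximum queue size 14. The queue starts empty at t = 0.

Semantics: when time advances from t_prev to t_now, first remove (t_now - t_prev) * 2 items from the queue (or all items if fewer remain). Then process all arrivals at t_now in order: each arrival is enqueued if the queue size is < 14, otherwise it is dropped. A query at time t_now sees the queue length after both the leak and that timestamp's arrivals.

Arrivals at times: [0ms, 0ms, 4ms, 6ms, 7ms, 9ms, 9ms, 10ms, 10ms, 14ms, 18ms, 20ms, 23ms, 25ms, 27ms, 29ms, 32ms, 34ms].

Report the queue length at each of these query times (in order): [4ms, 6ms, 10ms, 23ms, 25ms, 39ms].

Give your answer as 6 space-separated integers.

Queue lengths at query times:
  query t=4ms: backlog = 1
  query t=6ms: backlog = 1
  query t=10ms: backlog = 2
  query t=23ms: backlog = 1
  query t=25ms: backlog = 1
  query t=39ms: backlog = 0

Answer: 1 1 2 1 1 0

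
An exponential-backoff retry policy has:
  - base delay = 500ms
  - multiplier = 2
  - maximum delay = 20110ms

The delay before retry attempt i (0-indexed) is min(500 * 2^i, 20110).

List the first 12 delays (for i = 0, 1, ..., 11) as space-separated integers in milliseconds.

Answer: 500 1000 2000 4000 8000 16000 20110 20110 20110 20110 20110 20110

Derivation:
Computing each delay:
  i=0: min(500*2^0, 20110) = 500
  i=1: min(500*2^1, 20110) = 1000
  i=2: min(500*2^2, 20110) = 2000
  i=3: min(500*2^3, 20110) = 4000
  i=4: min(500*2^4, 20110) = 8000
  i=5: min(500*2^5, 20110) = 16000
  i=6: min(500*2^6, 20110) = 20110
  i=7: min(500*2^7, 20110) = 20110
  i=8: min(500*2^8, 20110) = 20110
  i=9: min(500*2^9, 20110) = 20110
  i=10: min(500*2^10, 20110) = 20110
  i=11: min(500*2^11, 20110) = 20110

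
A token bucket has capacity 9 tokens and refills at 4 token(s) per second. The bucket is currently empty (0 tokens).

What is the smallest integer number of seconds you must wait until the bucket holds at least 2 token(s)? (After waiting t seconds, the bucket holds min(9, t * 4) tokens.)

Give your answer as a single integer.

Need t * 4 >= 2, so t >= 2/4.
Smallest integer t = ceil(2/4) = 1.

Answer: 1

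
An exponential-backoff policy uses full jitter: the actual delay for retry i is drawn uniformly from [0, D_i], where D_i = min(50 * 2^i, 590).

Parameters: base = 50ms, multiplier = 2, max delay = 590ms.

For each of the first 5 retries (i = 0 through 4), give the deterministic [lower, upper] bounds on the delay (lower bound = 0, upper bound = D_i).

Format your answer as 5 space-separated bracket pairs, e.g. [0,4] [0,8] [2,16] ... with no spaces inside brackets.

Computing bounds per retry:
  i=0: D_i=min(50*2^0,590)=50, bounds=[0,50]
  i=1: D_i=min(50*2^1,590)=100, bounds=[0,100]
  i=2: D_i=min(50*2^2,590)=200, bounds=[0,200]
  i=3: D_i=min(50*2^3,590)=400, bounds=[0,400]
  i=4: D_i=min(50*2^4,590)=590, bounds=[0,590]

Answer: [0,50] [0,100] [0,200] [0,400] [0,590]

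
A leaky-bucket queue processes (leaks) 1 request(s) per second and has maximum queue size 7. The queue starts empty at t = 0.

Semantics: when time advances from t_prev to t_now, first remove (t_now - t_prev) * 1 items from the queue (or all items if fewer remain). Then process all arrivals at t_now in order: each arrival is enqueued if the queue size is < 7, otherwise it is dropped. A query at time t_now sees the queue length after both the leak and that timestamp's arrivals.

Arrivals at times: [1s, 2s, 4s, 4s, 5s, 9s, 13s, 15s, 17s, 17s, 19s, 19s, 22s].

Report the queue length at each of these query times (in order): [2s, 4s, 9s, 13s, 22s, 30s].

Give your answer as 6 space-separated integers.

Answer: 1 2 1 1 1 0

Derivation:
Queue lengths at query times:
  query t=2s: backlog = 1
  query t=4s: backlog = 2
  query t=9s: backlog = 1
  query t=13s: backlog = 1
  query t=22s: backlog = 1
  query t=30s: backlog = 0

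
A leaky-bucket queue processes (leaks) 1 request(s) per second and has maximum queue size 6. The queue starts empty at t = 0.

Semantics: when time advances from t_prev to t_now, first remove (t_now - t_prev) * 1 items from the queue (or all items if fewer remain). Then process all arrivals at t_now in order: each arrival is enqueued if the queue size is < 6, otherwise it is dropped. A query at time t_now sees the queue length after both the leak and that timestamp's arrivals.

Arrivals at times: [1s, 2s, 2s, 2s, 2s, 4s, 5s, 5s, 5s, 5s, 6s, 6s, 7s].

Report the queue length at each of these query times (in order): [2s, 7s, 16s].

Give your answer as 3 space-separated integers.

Queue lengths at query times:
  query t=2s: backlog = 4
  query t=7s: backlog = 6
  query t=16s: backlog = 0

Answer: 4 6 0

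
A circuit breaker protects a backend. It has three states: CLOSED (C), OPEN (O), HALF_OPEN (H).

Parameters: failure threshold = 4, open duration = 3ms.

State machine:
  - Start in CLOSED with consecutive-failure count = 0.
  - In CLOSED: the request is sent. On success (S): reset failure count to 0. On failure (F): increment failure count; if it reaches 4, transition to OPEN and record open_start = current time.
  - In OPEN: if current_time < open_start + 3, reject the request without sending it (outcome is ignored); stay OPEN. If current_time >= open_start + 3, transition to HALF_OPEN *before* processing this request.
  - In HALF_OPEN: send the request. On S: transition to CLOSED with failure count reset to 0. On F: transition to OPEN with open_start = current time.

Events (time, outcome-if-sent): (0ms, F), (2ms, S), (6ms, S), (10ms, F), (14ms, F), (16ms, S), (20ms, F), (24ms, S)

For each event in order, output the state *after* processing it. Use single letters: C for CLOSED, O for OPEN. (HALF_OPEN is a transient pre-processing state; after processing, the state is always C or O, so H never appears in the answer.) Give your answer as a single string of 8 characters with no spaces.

Answer: CCCCCCCC

Derivation:
State after each event:
  event#1 t=0ms outcome=F: state=CLOSED
  event#2 t=2ms outcome=S: state=CLOSED
  event#3 t=6ms outcome=S: state=CLOSED
  event#4 t=10ms outcome=F: state=CLOSED
  event#5 t=14ms outcome=F: state=CLOSED
  event#6 t=16ms outcome=S: state=CLOSED
  event#7 t=20ms outcome=F: state=CLOSED
  event#8 t=24ms outcome=S: state=CLOSED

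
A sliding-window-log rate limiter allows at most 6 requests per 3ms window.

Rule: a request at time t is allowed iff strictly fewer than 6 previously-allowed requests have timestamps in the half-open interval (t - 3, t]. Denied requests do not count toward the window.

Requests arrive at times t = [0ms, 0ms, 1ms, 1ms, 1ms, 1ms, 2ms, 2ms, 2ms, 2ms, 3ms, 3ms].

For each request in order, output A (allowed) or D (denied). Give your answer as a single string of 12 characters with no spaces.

Answer: AAAAAADDDDAA

Derivation:
Tracking allowed requests in the window:
  req#1 t=0ms: ALLOW
  req#2 t=0ms: ALLOW
  req#3 t=1ms: ALLOW
  req#4 t=1ms: ALLOW
  req#5 t=1ms: ALLOW
  req#6 t=1ms: ALLOW
  req#7 t=2ms: DENY
  req#8 t=2ms: DENY
  req#9 t=2ms: DENY
  req#10 t=2ms: DENY
  req#11 t=3ms: ALLOW
  req#12 t=3ms: ALLOW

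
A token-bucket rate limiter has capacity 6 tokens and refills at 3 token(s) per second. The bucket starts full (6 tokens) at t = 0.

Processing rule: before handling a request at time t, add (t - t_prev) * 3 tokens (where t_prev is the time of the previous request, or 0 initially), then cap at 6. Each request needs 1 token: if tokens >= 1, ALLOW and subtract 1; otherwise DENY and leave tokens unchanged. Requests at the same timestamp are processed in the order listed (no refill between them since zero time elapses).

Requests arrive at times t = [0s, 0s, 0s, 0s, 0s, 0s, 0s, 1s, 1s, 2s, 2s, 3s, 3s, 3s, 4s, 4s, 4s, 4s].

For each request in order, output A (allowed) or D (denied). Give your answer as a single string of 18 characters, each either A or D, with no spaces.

Simulating step by step:
  req#1 t=0s: ALLOW
  req#2 t=0s: ALLOW
  req#3 t=0s: ALLOW
  req#4 t=0s: ALLOW
  req#5 t=0s: ALLOW
  req#6 t=0s: ALLOW
  req#7 t=0s: DENY
  req#8 t=1s: ALLOW
  req#9 t=1s: ALLOW
  req#10 t=2s: ALLOW
  req#11 t=2s: ALLOW
  req#12 t=3s: ALLOW
  req#13 t=3s: ALLOW
  req#14 t=3s: ALLOW
  req#15 t=4s: ALLOW
  req#16 t=4s: ALLOW
  req#17 t=4s: ALLOW
  req#18 t=4s: ALLOW

Answer: AAAAAADAAAAAAAAAAA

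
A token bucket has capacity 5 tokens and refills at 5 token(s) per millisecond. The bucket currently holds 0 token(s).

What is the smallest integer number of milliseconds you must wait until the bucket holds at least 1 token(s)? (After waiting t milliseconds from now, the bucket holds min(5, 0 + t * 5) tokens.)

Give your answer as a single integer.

Need 0 + t * 5 >= 1, so t >= 1/5.
Smallest integer t = ceil(1/5) = 1.

Answer: 1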